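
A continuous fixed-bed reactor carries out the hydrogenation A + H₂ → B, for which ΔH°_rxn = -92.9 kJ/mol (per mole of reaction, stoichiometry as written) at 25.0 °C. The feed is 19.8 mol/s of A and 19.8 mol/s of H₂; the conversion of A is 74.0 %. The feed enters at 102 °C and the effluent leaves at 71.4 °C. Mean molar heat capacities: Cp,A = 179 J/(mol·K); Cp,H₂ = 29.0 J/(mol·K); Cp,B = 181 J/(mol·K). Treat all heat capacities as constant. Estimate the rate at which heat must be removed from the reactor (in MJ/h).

Q_out = 5420 MJ/h

Extent of reaction ξ = 0.740 × 19.8 = 14.652 mol/s
Reaction term: ξ·ΔH°_rxn = 14.652 × -92.9 = -1361.2 kJ/s
Sensible, feed 102→25 °C: -317.12 kJ/s
Outlet flows (mol/s): A 5.148, H₂ 5.148, B 14.652
Sensible, products 25→71.4 °C: 172.74 kJ/s
Q = ΔH = -1505.5 kJ/s = -1505.5 kW
Heat removed = 5420 MJ/h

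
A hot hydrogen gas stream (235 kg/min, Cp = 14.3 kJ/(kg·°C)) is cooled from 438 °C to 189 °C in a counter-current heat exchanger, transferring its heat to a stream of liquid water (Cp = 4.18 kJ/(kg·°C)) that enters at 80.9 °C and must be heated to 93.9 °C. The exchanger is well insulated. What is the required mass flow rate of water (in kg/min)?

ṁ_c = 15400 kg/min

Heat released by hot stream: Q = 235 × 14.3 × (438 − 189) = 836760 kJ/min
Energy balance on cold side (adiabatic exchanger): Q = ṁ_c·Cp_c·(T_c,out − T_c,in)
ṁ_c = 836760 / [4.18 × (93.9 − 80.9)] = 15399 kg/min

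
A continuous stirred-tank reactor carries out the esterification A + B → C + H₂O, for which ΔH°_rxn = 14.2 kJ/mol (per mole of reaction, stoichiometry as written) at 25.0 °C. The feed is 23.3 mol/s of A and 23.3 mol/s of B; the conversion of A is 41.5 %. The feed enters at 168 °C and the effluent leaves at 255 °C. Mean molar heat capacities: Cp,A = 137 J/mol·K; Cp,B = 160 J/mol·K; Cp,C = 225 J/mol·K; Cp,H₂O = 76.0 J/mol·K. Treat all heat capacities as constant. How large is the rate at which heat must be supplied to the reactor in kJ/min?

Extent of reaction ξ = 0.415 × 23.3 = 9.6695 mol/s
Reaction term: ξ·ΔH°_rxn = 9.6695 × 14.2 = 137.31 kJ/s
Sensible, feed 168→25 °C: -989.57 kJ/s
Outlet flows (mol/s): A 13.631, B 13.631, C 9.6695, H₂O 9.6695
Sensible, products 25→255 °C: 1600.5 kJ/s
Q = ΔH = 748.25 kJ/s = 748.25 kW
Heat supplied = 44895 kJ/min

Q_in = 44900 kJ/min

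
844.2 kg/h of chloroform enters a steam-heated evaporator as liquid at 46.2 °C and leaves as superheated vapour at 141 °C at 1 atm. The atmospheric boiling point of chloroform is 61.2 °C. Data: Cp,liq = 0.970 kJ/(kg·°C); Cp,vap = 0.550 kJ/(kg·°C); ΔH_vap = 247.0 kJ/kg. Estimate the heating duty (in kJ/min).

Q = 4300 kJ/min

liquid 46.2→61.2 °C: 14.55 kJ/kg
vaporisation at 61.2 °C: 247 kJ/kg
vapour 61.2→141 °C: 43.89 kJ/kg
Δh = 14.55 + 247 + 43.89 = 305.44 kJ/kg
Q = ṁ·Δh = 844.2 kg/h × 305.44 kJ/kg = 257850 kJ/h
|Q| = 71.626 kW = 4297.5 kJ/min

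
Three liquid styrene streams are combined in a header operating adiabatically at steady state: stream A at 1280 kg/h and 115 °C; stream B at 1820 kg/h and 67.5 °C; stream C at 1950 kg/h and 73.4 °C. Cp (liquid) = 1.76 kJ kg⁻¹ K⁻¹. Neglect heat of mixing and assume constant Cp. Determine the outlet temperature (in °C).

T_out = 81.8 °C

No heat crosses the boundary, so H_out = H_in.
T_out = Σ ṁᵢCp,ᵢTᵢ / Σ ṁᵢCp,ᵢ
      = 727200 / 8888 = 81.818 °C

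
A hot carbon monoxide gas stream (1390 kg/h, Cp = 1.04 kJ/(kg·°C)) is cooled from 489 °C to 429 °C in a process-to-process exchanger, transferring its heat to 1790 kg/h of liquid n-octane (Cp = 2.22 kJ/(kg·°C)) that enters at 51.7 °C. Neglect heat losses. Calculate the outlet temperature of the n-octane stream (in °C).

Heat released by hot stream: Q = 1390 × 1.04 × (489 − 429) = 86736 kJ/h
Energy balance on cold side (adiabatic exchanger): Q = ṁ_c·Cp_c·(T_c,out − T_c,in)
T_c,out = 51.7 + 86736/(1790 × 2.22) = 73.527 °C

T_c,out = 73.5 °C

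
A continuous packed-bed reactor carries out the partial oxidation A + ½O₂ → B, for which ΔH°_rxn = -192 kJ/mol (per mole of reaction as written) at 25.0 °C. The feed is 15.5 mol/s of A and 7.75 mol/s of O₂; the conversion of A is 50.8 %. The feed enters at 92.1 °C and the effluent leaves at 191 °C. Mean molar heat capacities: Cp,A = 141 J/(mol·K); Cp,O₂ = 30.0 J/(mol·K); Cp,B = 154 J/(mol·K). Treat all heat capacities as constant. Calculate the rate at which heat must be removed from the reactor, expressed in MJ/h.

Q_out = 4590 MJ/h

Extent of reaction ξ = 0.508 × 15.5 = 7.874 mol/s
Reaction term: ξ·ΔH°_rxn = 7.874 × -192 = -1511.8 kJ/s
Sensible, feed 92.1→25 °C: -162.25 kJ/s
Outlet flows (mol/s): A 7.626, O₂ 3.813, B 7.874
Sensible, products 25→191 °C: 398.77 kJ/s
Q = ΔH = -1275.3 kJ/s = -1275.3 kW
Heat removed = 4591 MJ/h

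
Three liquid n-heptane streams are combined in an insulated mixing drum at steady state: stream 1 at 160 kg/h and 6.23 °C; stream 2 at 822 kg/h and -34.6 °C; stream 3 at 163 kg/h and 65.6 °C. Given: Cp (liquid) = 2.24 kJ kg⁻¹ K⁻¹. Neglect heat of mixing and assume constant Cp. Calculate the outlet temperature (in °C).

T_out = -14.6 °C

No heat crosses the boundary, so H_out = H_in.
T_out = Σ ṁᵢCp,ᵢTᵢ / Σ ṁᵢCp,ᵢ
      = -37524 / 2564.8 = -14.63 °C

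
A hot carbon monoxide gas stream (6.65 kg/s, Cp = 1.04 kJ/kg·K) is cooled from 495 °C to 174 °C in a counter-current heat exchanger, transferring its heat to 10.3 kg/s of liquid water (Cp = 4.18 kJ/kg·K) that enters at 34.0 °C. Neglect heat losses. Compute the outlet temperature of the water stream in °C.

Heat released by hot stream: Q = 6.65 × 1.04 × (495 − 174) = 2220 kJ/s
Energy balance on cold side (adiabatic exchanger): Q = ṁ_c·Cp_c·(T_c,out − T_c,in)
T_c,out = 34.0 + 2220/(10.3 × 4.18) = 85.564 °C

T_c,out = 85.6 °C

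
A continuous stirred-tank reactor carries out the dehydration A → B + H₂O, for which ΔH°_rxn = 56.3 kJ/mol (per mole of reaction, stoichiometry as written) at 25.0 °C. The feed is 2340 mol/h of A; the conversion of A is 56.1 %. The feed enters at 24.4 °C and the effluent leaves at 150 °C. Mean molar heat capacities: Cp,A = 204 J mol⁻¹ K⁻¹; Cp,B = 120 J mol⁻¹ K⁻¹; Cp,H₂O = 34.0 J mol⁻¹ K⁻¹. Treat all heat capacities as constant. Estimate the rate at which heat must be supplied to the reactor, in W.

Extent of reaction ξ = 0.561 × 2340 = 1312.7 mol/h
Reaction term: ξ·ΔH°_rxn = 1312.7 × 56.3 = 73907 kJ/h
Sensible, feed 24.4→25 °C: 286.42 kJ/h
Outlet flows (mol/h): A 1027.3, B 1312.7, H₂O 1312.7
Sensible, products 25→150 °C: 51465 kJ/h
Q = ΔH = 125660 kJ/h = 34.905 kW
Heat supplied = 34905 W

Q_in = 34900 W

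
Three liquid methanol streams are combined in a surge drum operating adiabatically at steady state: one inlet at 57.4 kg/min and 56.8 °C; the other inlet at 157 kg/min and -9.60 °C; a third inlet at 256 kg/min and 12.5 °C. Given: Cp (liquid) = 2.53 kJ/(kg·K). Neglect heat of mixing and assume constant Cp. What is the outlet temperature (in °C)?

No heat crosses the boundary, so H_out = H_in.
Σ ṁᵢCp,ᵢTᵢ = 57.4×2.53×56.8 + 157×2.53×-9.60 + 256×2.53×12.5 = 12531
Σ ṁᵢCp,ᵢ = 57.4×2.53 + 157×2.53 + 256×2.53 = 1190.1
T_out = 12531 / 1190.1 = 10.53 °C

T_out = 10.5 °C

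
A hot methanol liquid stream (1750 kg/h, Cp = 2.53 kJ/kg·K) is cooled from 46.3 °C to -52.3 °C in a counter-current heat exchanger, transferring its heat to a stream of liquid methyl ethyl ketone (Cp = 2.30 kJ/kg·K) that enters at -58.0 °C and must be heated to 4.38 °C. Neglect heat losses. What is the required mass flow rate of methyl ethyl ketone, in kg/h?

Heat released by hot stream: Q = 1750 × 2.53 × (46.3 − -52.3) = 436550 kJ/h
Energy balance on cold side (adiabatic exchanger): Q = ṁ_c·Cp_c·(T_c,out − T_c,in)
ṁ_c = 436550 / [2.30 × (4.38 − -58.0)] = 3042.7 kg/h

ṁ_c = 3040 kg/h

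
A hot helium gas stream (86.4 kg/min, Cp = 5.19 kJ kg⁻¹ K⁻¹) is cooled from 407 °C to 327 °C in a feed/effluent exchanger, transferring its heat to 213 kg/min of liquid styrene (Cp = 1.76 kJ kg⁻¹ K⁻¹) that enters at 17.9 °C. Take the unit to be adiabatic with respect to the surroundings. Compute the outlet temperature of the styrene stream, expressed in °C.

T_c,out = 114 °C

Heat released by hot stream: Q = 86.4 × 5.19 × (407 − 327) = 35873 kJ/min
Energy balance on cold side (adiabatic exchanger): Q = ṁ_c·Cp_c·(T_c,out − T_c,in)
T_c,out = 17.9 + 35873/(213 × 1.76) = 113.59 °C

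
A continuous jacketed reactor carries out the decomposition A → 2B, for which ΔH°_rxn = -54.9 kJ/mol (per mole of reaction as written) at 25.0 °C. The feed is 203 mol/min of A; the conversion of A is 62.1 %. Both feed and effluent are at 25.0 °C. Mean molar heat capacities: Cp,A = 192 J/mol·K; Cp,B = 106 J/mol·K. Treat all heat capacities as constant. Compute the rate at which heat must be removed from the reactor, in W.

Q_out = 115000 W

Extent of reaction ξ = 0.621 × 203 = 126.06 mol/min
Reaction term: ξ·ΔH°_rxn = 126.06 × -54.9 = -6920.9 kJ/min
Q = ΔH = -6920.9 kJ/min = -115.35 kW
Heat removed = 115350 W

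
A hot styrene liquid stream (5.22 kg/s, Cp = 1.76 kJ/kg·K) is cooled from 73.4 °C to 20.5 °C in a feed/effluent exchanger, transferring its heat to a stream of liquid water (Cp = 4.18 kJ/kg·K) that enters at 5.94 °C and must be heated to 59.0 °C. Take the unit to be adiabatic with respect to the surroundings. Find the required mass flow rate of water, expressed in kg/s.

ṁ_c = 2.19 kg/s

Heat released by hot stream: Q = 5.22 × 1.76 × (73.4 − 20.5) = 486 kJ/s
Energy balance on cold side (adiabatic exchanger): Q = ṁ_c·Cp_c·(T_c,out − T_c,in)
ṁ_c = 486 / [4.18 × (59.0 − 5.94)] = 2.1913 kg/s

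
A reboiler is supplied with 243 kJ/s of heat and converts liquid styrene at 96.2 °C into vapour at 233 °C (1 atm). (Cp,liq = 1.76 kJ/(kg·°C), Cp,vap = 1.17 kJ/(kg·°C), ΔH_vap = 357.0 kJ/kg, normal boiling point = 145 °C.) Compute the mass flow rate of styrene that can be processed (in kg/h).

ṁ = 1600 kg/h

Δh = 1.76×(145−96.2) + 357.0 + 1.17×(233−145) = 545.85 kJ/kg
Q = 243 kJ/s = 243 kJ/s = 874800 kJ/h
ṁ = Q/Δh = 874800 / 545.85 = 1602.6 kg/h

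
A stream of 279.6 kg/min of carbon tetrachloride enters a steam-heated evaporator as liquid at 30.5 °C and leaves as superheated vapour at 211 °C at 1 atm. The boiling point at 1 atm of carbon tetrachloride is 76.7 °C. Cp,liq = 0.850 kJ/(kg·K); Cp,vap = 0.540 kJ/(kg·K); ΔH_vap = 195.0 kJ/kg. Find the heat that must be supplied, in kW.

liquid 30.5→76.7 °C: 39.27 kJ/kg
vaporisation at 76.7 °C: 195 kJ/kg
vapour 76.7→211 °C: 72.522 kJ/kg
Δh = 39.27 + 195 + 72.522 = 306.79 kJ/kg
Q = ṁ·Δh = 279.6 kg/min × 306.79 kJ/kg = 85779 kJ/min
|Q| = 1429.7 kW

Q = 1430 kW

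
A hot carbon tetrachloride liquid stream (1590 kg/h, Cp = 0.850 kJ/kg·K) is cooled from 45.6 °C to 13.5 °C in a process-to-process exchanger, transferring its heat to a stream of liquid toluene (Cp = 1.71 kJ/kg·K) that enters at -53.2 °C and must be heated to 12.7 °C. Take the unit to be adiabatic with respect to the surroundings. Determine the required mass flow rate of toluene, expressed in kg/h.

Heat released by hot stream: Q = 1590 × 0.850 × (45.6 − 13.5) = 43383 kJ/h
Energy balance on cold side (adiabatic exchanger): Q = ṁ_c·Cp_c·(T_c,out − T_c,in)
ṁ_c = 43383 / [1.71 × (12.7 − -53.2)] = 384.98 kg/h

ṁ_c = 385 kg/h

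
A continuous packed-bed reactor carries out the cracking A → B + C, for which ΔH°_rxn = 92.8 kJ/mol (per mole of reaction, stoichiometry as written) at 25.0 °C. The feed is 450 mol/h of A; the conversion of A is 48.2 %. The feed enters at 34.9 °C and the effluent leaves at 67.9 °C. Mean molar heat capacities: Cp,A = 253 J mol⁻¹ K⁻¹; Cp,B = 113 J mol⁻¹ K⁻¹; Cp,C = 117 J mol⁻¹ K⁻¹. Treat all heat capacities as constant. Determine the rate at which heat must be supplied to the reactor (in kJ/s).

Extent of reaction ξ = 0.482 × 450 = 216.9 mol/h
Reaction term: ξ·ΔH°_rxn = 216.9 × 92.8 = 20128 kJ/h
Sensible, feed 34.9→25 °C: -1127.1 kJ/h
Outlet flows (mol/h): A 233.1, B 216.9, C 216.9
Sensible, products 25→67.9 °C: 4670.1 kJ/h
Q = ΔH = 23671 kJ/h = 6.5754 kW
Heat supplied = 6.5754 kJ/s

Q_in = 6.58 kJ/s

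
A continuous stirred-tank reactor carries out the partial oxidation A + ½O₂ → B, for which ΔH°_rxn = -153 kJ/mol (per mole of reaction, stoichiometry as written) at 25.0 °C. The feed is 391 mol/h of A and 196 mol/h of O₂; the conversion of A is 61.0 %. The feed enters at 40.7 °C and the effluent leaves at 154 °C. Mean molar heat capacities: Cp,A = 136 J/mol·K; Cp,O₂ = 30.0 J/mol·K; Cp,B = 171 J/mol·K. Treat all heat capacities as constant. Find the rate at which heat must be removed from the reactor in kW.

Q_out = 8.11 kW

Extent of reaction ξ = 0.610 × 391 = 238.51 mol/h
Reaction term: ξ·ΔH°_rxn = 238.51 × -153 = -36492 kJ/h
Sensible, feed 40.7→25 °C: -927.18 kJ/h
Outlet flows (mol/h): A 152.49, O₂ 76.745, B 238.51
Sensible, products 25→154 °C: 8233.6 kJ/h
Q = ΔH = -29186 kJ/h = -8.1071 kW
Heat removed = 8.1071 kW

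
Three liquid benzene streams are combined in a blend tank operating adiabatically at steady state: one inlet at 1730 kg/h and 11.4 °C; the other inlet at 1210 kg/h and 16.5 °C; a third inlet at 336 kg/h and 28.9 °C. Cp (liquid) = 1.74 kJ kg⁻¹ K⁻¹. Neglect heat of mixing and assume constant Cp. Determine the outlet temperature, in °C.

T_out = 15.1 °C

Adiabatic, steady state ⇒ Σ ṁᵢCp,ᵢ(T_out − Tᵢ) = 0
T_out = Σ ṁᵢCp,ᵢTᵢ / Σ ṁᵢCp,ᵢ
      = 85951 / 5700.2 = 15.079 °C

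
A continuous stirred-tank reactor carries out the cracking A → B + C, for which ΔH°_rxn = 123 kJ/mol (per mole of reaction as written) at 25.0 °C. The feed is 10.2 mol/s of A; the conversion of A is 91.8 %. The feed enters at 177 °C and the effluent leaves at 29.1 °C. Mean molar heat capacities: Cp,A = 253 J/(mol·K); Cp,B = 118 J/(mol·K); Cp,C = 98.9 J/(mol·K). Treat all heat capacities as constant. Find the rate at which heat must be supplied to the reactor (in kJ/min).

Extent of reaction ξ = 0.918 × 10.2 = 9.3636 mol/s
Reaction term: ξ·ΔH°_rxn = 9.3636 × 123 = 1151.7 kJ/s
Sensible, feed 177→25 °C: -392.25 kJ/s
Outlet flows (mol/s): A 0.8364, B 9.3636, C 9.3636
Sensible, products 25→29.1 °C: 9.1946 kJ/s
Q = ΔH = 768.67 kJ/s = 768.67 kW
Heat supplied = 46120 kJ/min

Q_in = 46100 kJ/min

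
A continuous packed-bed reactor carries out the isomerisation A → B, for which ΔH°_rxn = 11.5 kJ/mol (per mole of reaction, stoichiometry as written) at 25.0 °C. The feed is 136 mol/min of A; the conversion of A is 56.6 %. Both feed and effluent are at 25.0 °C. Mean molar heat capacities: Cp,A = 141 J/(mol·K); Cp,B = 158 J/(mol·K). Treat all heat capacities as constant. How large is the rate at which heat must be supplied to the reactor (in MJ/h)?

Q_in = 53.1 MJ/h

Extent of reaction ξ = 0.566 × 136 = 76.976 mol/min
Reaction term: ξ·ΔH°_rxn = 76.976 × 11.5 = 885.22 kJ/min
Q = ΔH = 885.22 kJ/min = 14.754 kW
Heat supplied = 53.113 MJ/h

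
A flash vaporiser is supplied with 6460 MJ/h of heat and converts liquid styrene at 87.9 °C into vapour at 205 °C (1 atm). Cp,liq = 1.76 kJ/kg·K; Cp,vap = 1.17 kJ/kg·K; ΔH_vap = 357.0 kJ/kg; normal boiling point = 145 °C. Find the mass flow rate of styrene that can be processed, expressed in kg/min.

ṁ = 204 kg/min

Δh = 1.76×(145−87.9) + 357.0 + 1.17×(205−145) = 527.7 kJ/kg
Q = 6460 MJ/h = 1794.4 kJ/s = 107670 kJ/min
ṁ = Q/Δh = 107670 / 527.7 = 204.03 kg/min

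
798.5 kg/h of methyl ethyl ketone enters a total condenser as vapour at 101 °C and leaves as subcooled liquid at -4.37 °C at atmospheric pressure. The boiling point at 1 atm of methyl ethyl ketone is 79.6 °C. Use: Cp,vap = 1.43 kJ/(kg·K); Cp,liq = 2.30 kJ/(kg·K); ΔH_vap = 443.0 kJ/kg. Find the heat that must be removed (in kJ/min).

vapour 101→79.6 °C: -30.602 kJ/kg
condensation at 79.6 °C: -443 kJ/kg
liquid 79.6→-4.37 °C: -193.13 kJ/kg
Δh = -30.602 + -443 + -193.13 = -666.73 kJ/kg
Q = ṁ·Δh = 798.5 kg/h × -666.73 kJ/kg = -532390 kJ/h
|Q| = 147.89 kW = 8873.1 kJ/min

Q_c = 8870 kJ/min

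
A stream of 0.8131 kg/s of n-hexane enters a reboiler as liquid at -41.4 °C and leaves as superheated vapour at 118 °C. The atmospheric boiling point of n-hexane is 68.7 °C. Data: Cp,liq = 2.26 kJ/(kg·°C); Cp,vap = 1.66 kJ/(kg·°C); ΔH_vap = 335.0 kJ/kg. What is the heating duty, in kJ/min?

liquid -41.4→68.7 °C: 248.83 kJ/kg
vaporisation at 68.7 °C: 335 kJ/kg
vapour 68.7→118 °C: 81.838 kJ/kg
Δh = 248.83 + 335 + 81.838 = 665.66 kJ/kg
Q = ṁ·Δh = 0.8131 kg/s × 665.66 kJ/kg = 541.25 kJ/s
|Q| = 541.25 kW = 32475 kJ/min

Q = 32500 kJ/min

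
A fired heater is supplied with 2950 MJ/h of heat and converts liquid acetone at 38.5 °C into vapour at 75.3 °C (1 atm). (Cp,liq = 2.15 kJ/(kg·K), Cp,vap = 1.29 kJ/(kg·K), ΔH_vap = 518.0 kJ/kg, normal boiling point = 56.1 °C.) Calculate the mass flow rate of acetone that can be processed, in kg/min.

Δh = 2.15×(56.1−38.5) + 518.0 + 1.29×(75.3−56.1) = 580.61 kJ/kg
Q = 2950 MJ/h = 819.44 kJ/s = 49167 kJ/min
ṁ = Q/Δh = 49167 / 580.61 = 84.681 kg/min

ṁ = 84.7 kg/min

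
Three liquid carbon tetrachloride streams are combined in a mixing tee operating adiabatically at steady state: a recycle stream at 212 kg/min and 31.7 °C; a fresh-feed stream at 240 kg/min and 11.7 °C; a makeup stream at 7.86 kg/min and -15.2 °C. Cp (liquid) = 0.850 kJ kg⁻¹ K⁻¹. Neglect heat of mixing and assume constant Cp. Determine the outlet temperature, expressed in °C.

Energy balance with Q = 0: Σ ṁᵢCp,ᵢ(T_out − Tᵢ) = 0
T_out = Σ ṁᵢCp,ᵢTᵢ / Σ ṁᵢCp,ᵢ
      = 7997.6 / 390.88 = 20.46 °C

T_out = 20.5 °C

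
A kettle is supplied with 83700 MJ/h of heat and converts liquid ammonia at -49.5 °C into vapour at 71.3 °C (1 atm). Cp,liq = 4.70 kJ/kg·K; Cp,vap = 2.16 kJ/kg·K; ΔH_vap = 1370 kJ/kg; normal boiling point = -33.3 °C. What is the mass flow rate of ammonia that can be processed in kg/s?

Δh = 4.70×(-33.3−-49.5) + 1370 + 2.16×(71.3−-33.3) = 1672.1 kJ/kg
Q = 83700 MJ/h = 23250 kJ/s = 23250 kJ/s
ṁ = Q/Δh = 23250 / 1672.1 = 13.905 kg/s

ṁ = 13.9 kg/s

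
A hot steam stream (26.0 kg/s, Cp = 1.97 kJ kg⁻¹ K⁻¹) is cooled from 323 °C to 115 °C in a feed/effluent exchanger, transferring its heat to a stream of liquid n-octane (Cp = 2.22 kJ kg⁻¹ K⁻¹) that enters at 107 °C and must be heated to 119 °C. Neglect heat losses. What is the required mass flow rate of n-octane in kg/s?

Heat released by hot stream: Q = 26.0 × 1.97 × (323 − 115) = 10654 kJ/s
Energy balance on cold side (adiabatic exchanger): Q = ṁ_c·Cp_c·(T_c,out − T_c,in)
ṁ_c = 10654 / [2.22 × (119 − 107)] = 399.92 kg/s

ṁ_c = 400 kg/s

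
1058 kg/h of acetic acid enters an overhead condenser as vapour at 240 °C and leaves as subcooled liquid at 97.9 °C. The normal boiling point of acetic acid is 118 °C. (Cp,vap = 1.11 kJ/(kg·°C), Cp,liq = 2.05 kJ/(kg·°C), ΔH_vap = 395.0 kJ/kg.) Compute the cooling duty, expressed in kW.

vapour 240→118 °C: -135.42 kJ/kg
condensation at 118 °C: -395 kJ/kg
liquid 118→97.9 °C: -41.205 kJ/kg
Δh = -135.42 + -395 + -41.205 = -571.62 kJ/kg
Q = ṁ·Δh = 1058 kg/h × -571.62 kJ/kg = -604780 kJ/h
|Q| = 167.99 kW

Q_c = 168 kW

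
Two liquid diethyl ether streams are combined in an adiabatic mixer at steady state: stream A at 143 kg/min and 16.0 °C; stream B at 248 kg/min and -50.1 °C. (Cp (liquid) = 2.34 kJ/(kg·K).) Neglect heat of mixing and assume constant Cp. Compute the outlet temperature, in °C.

Energy balance with Q = 0: Σ ṁᵢCp,ᵢ(T_out − Tᵢ) = 0
Σ ṁᵢCp,ᵢTᵢ = 143×2.34×16.0 + 248×2.34×-50.1 = -23720
Σ ṁᵢCp,ᵢ = 143×2.34 + 248×2.34 = 914.94
T_out = -23720 / 914.94 = -25.925 °C

T_out = -25.9 °C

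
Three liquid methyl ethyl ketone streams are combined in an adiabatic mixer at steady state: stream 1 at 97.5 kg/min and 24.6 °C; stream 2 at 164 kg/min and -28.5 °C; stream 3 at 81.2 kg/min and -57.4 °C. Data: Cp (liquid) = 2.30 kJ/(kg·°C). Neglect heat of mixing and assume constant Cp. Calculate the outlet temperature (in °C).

T_out = -20.2 °C

Adiabatic, steady state ⇒ Σ ṁᵢCp,ᵢ(T_out − Tᵢ) = 0
T_out = Σ ṁᵢCp,ᵢTᵢ / Σ ṁᵢCp,ᵢ
      = -15954 / 788.21 = -20.24 °C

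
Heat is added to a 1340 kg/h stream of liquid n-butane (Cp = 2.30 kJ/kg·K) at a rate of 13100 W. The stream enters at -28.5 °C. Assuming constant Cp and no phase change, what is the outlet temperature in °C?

Q = 13100 W = 47160 kJ/h
ΔT = Q/(ṁ·Cp) = 47160/(1340×2.30) = 15.302 K
T_out = -28.5 + 15.302 = -13.198 °C

T_out = -13.2 °C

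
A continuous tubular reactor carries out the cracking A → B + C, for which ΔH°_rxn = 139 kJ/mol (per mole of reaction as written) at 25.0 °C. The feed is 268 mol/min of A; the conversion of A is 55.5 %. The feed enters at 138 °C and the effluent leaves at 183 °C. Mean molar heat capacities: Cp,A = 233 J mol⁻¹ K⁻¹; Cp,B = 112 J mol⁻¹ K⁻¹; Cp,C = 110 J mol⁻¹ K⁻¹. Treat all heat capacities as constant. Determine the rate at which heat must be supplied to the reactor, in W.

Extent of reaction ξ = 0.555 × 268 = 148.74 mol/min
Reaction term: ξ·ΔH°_rxn = 148.74 × 139 = 20675 kJ/min
Sensible, feed 138→25 °C: -7056.2 kJ/min
Outlet flows (mol/min): A 119.26, B 148.74, C 148.74
Sensible, products 25→183 °C: 9607.6 kJ/min
Q = ΔH = 23226 kJ/min = 387.11 kW
Heat supplied = 387110 W

Q_in = 387000 W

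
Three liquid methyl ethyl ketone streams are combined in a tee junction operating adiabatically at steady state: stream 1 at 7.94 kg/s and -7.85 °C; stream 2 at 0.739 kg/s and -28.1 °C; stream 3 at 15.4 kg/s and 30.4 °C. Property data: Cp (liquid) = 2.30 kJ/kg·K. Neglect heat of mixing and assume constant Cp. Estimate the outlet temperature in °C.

Adiabatic, steady state ⇒ Σ ṁᵢCp,ᵢ(T_out − Tᵢ) = 0
Σ ṁᵢCp,ᵢTᵢ = 7.94×2.30×-7.85 + 0.739×2.30×-28.1 + 15.4×2.30×30.4 = 885.65
Σ ṁᵢCp,ᵢ = 7.94×2.30 + 0.739×2.30 + 15.4×2.30 = 55.382
T_out = 885.65 / 55.382 = 15.992 °C

T_out = 16.0 °C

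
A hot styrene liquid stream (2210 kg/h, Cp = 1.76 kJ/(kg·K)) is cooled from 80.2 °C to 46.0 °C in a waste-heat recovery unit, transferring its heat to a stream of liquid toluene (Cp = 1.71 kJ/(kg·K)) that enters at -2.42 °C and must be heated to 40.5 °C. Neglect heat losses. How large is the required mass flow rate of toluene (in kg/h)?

Heat released by hot stream: Q = 2210 × 1.76 × (80.2 − 46.0) = 133020 kJ/h
Energy balance on cold side (adiabatic exchanger): Q = ṁ_c·Cp_c·(T_c,out − T_c,in)
ṁ_c = 133020 / [1.71 × (40.5 − -2.42)] = 1812.5 kg/h

ṁ_c = 1810 kg/h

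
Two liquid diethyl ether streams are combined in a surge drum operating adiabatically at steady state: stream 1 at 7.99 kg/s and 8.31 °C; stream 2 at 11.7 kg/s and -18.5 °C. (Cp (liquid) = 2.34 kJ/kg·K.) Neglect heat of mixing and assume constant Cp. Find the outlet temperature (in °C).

No heat crosses the boundary, so H_out = H_in.
T_out = Σ ṁᵢCp,ᵢTᵢ / Σ ṁᵢCp,ᵢ
      = -351.12 / 46.075 = -7.6208 °C

T_out = -7.62 °C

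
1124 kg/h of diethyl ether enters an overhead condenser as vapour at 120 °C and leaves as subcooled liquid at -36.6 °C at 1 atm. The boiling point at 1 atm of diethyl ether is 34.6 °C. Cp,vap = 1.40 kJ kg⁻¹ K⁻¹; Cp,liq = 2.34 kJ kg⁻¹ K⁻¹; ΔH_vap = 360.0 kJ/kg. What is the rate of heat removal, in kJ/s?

vapour 120→34.6 °C: -119.56 kJ/kg
condensation at 34.6 °C: -360 kJ/kg
liquid 34.6→-36.6 °C: -166.61 kJ/kg
Δh = -119.56 + -360 + -166.61 = -646.17 kJ/kg
Q = ṁ·Δh = 1124 kg/h × -646.17 kJ/kg = -726290 kJ/h
|Q| = 201.75 kW

Q_c = 202 kJ/s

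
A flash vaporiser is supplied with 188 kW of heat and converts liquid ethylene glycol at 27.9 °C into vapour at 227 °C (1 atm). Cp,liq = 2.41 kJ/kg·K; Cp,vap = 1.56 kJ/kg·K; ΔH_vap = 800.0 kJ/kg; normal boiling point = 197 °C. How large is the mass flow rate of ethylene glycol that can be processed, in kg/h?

ṁ = 540 kg/h

Δh = 2.41×(197−27.9) + 800.0 + 1.56×(227−197) = 1254.3 kJ/kg
Q = 188 kW = 188 kJ/s = 676800 kJ/h
ṁ = Q/Δh = 676800 / 1254.3 = 539.57 kg/h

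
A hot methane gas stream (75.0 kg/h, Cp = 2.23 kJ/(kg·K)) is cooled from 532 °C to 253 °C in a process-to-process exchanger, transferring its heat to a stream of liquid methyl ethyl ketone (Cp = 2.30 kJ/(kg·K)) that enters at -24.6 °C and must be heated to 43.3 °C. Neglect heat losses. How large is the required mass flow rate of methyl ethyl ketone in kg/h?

ṁ_c = 299 kg/h

Heat released by hot stream: Q = 75.0 × 2.23 × (532 − 253) = 46663 kJ/h
Energy balance on cold side (adiabatic exchanger): Q = ṁ_c·Cp_c·(T_c,out − T_c,in)
ṁ_c = 46663 / [2.30 × (43.3 − -24.6)] = 298.79 kg/h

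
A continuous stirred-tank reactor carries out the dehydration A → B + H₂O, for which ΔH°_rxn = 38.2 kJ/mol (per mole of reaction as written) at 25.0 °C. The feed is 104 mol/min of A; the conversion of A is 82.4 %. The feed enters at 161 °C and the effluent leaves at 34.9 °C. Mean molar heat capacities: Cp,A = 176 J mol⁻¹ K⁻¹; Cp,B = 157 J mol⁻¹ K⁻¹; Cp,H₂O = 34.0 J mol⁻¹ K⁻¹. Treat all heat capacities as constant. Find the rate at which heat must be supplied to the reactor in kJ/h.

Q_in = 58700 kJ/h

Extent of reaction ξ = 0.824 × 104 = 85.696 mol/min
Reaction term: ξ·ΔH°_rxn = 85.696 × 38.2 = 3273.6 kJ/min
Sensible, feed 161→25 °C: -2489.3 kJ/min
Outlet flows (mol/min): A 18.304, B 85.696, H₂O 85.696
Sensible, products 25→34.9 °C: 193.94 kJ/min
Q = ΔH = 978.18 kJ/min = 16.303 kW
Heat supplied = 58691 kJ/h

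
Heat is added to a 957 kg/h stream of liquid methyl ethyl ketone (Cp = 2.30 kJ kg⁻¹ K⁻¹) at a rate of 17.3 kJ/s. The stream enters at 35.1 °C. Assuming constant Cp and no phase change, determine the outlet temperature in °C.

Q = 17.3 kJ/s = 62280 kJ/h
ΔT = Q/(ṁ·Cp) = 62280/(957×2.30) = 28.295 K
T_out = 35.1 + 28.295 = 63.395 °C

T_out = 63.4 °C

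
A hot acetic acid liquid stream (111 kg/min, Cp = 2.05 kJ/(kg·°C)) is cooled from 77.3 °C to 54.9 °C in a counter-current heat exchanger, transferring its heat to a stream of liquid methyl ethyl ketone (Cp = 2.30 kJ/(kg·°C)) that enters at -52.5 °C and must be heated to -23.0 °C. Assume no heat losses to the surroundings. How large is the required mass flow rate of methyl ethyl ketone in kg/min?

ṁ_c = 75.1 kg/min

Heat released by hot stream: Q = 111 × 2.05 × (77.3 − 54.9) = 5097.1 kJ/min
Energy balance on cold side (adiabatic exchanger): Q = ṁ_c·Cp_c·(T_c,out − T_c,in)
ṁ_c = 5097.1 / [2.30 × (-23.0 − -52.5)] = 75.123 kg/min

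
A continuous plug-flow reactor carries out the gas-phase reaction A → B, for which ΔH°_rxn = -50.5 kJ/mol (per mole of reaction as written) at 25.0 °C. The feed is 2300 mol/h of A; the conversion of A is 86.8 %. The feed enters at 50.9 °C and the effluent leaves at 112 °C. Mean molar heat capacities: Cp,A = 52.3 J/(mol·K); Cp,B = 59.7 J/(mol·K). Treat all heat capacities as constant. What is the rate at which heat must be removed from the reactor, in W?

Q_out = 25600 W

Extent of reaction ξ = 0.868 × 2300 = 1996.4 mol/h
Reaction term: ξ·ΔH°_rxn = 1996.4 × -50.5 = -100820 kJ/h
Sensible, feed 50.9→25 °C: -3115.5 kJ/h
Outlet flows (mol/h): A 303.6, B 1996.4
Sensible, products 25→112 °C: 11751 kJ/h
Q = ΔH = -92183 kJ/h = -25.606 kW
Heat removed = 25606 W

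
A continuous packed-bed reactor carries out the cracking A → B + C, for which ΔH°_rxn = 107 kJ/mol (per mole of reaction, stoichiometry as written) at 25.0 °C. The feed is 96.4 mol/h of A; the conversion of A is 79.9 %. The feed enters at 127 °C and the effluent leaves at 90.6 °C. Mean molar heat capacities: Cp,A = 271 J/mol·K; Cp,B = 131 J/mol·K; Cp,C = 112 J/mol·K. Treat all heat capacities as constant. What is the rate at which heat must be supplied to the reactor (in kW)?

Extent of reaction ξ = 0.799 × 96.4 = 77.024 mol/h
Reaction term: ξ·ΔH°_rxn = 77.024 × 107 = 8241.5 kJ/h
Sensible, feed 127→25 °C: -2664.7 kJ/h
Outlet flows (mol/h): A 19.376, B 77.024, C 77.024
Sensible, products 25→90.6 °C: 1572.3 kJ/h
Q = ΔH = 7149.1 kJ/h = 1.9859 kW
Heat supplied = 1.9859 kW

Q_in = 1.99 kW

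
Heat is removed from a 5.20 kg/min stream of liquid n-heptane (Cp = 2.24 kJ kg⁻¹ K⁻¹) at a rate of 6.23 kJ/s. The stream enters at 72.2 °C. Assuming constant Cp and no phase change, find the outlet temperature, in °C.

T_out = 40.1 °C

Q = 6.23 kJ/s = 373.8 kJ/min
ΔT = Q/(ṁ·Cp) = 373.8/(5.20×2.24) = 32.091 K
T_out = 72.2 − 32.091 = 40.109 °C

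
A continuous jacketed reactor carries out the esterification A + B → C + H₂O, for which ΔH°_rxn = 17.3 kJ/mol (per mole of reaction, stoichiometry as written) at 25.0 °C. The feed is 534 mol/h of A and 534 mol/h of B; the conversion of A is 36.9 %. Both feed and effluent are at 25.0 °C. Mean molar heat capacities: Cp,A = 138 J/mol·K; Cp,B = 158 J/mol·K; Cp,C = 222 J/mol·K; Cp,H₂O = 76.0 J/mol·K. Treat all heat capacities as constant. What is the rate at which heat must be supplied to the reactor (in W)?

Extent of reaction ξ = 0.369 × 534 = 197.05 mol/h
Reaction term: ξ·ΔH°_rxn = 197.05 × 17.3 = 3408.9 kJ/h
Q = ΔH = 3408.9 kJ/h = 0.94692 kW
Heat supplied = 946.92 W

Q_in = 947 W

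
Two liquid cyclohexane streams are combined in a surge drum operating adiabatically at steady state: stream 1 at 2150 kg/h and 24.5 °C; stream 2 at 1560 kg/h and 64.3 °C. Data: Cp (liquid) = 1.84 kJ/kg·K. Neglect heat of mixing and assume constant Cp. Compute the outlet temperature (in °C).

T_out = 41.2 °C

No heat crosses the boundary, so H_out = H_in.
T_out = Σ ṁᵢCp,ᵢTᵢ / Σ ṁᵢCp,ᵢ
      = 281490 / 6826.4 = 41.235 °C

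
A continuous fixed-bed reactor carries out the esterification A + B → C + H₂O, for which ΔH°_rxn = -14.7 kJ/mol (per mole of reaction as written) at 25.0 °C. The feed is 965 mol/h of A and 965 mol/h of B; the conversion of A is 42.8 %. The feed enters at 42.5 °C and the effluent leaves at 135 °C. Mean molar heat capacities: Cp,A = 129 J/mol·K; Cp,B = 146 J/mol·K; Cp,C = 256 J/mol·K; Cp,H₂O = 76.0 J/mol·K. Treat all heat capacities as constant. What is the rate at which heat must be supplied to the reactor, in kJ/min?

Extent of reaction ξ = 0.428 × 965 = 413.02 mol/h
Reaction term: ξ·ΔH°_rxn = 413.02 × -14.7 = -6071.4 kJ/h
Sensible, feed 42.5→25 °C: -4644.1 kJ/h
Outlet flows (mol/h): A 551.98, B 551.98, C 413.02, H₂O 413.02
Sensible, products 25→135 °C: 31781 kJ/h
Q = ΔH = 21065 kJ/h = 5.8515 kW
Heat supplied = 351.09 kJ/min

Q_in = 351 kJ/min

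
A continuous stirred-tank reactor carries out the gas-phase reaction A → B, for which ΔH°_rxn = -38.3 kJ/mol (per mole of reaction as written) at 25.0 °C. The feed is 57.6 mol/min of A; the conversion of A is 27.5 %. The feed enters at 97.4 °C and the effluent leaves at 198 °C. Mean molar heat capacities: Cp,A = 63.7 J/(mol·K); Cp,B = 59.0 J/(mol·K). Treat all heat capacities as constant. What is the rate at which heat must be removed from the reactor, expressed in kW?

Q_out = 4.17 kW

Extent of reaction ξ = 0.275 × 57.6 = 15.84 mol/min
Reaction term: ξ·ΔH°_rxn = 15.84 × -38.3 = -606.67 kJ/min
Sensible, feed 97.4→25 °C: -265.64 kJ/min
Outlet flows (mol/min): A 41.76, B 15.84
Sensible, products 25→198 °C: 621.88 kJ/min
Q = ΔH = -250.44 kJ/min = -4.174 kW
Heat removed = 4.174 kW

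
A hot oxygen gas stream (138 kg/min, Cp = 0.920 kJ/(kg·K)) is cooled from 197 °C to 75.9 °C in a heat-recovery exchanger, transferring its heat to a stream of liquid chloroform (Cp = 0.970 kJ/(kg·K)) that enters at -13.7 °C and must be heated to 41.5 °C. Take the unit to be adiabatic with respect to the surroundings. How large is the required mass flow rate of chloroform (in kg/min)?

ṁ_c = 287 kg/min

Heat released by hot stream: Q = 138 × 0.920 × (197 − 75.9) = 15375 kJ/min
Energy balance on cold side (adiabatic exchanger): Q = ṁ_c·Cp_c·(T_c,out − T_c,in)
ṁ_c = 15375 / [0.970 × (41.5 − -13.7)] = 287.14 kg/min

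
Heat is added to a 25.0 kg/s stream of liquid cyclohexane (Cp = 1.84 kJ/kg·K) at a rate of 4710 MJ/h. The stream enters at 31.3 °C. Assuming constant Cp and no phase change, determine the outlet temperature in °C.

T_out = 59.7 °C

Q = 4710 MJ/h = 1308.3 kJ/s
ΔT = Q/(ṁ·Cp) = 1308.3/(25.0×1.84) = 28.442 K
T_out = 31.3 + 28.442 = 59.742 °C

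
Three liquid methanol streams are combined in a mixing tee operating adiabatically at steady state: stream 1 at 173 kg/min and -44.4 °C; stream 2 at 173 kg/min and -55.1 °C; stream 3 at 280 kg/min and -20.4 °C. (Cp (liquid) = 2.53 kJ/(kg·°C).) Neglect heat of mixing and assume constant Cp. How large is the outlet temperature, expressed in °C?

T_out = -36.6 °C

No heat crosses the boundary, so H_out = H_in.
T_out = Σ ṁᵢCp,ᵢTᵢ / Σ ṁᵢCp,ᵢ
      = -58002 / 1583.8 = -36.622 °C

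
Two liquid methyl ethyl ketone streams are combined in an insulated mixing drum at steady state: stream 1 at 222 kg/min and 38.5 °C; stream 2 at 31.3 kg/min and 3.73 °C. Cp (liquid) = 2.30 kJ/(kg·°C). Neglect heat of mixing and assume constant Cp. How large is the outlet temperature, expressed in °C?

T_out = 34.2 °C

No heat crosses the boundary, so H_out = H_in.
Σ ṁᵢCp,ᵢTᵢ = 222×2.30×38.5 + 31.3×2.30×3.73 = 19927
Σ ṁᵢCp,ᵢ = 222×2.30 + 31.3×2.30 = 582.59
T_out = 19927 / 582.59 = 34.204 °C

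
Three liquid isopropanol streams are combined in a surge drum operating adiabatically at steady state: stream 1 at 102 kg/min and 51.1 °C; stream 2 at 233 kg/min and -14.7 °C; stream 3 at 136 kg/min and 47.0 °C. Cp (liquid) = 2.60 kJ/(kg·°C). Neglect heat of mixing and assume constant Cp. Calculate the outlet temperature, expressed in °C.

T_out = 17.4 °C

Energy balance with Q = 0: Σ ṁᵢCp,ᵢ(T_out − Tᵢ) = 0
Σ ṁᵢCp,ᵢTᵢ = 102×2.60×51.1 + 233×2.60×-14.7 + 136×2.60×47.0 = 21266
Σ ṁᵢCp,ᵢ = 102×2.60 + 233×2.60 + 136×2.60 = 1224.6
T_out = 21266 / 1224.6 = 17.365 °C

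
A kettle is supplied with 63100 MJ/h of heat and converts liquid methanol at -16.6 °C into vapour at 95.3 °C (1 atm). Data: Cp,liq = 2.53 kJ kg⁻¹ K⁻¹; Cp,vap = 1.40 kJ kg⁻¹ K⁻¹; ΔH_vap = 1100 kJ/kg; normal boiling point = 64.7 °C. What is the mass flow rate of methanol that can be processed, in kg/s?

Δh = 2.53×(64.7−-16.6) + 1100 + 1.40×(95.3−64.7) = 1348.5 kJ/kg
Q = 63100 MJ/h = 17528 kJ/s = 17528 kJ/s
ṁ = Q/Δh = 17528 / 1348.5 = 12.998 kg/s

ṁ = 13.0 kg/s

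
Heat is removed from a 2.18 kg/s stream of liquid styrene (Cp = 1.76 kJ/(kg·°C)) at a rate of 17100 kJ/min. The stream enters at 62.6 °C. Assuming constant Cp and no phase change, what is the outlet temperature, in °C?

T_out = -11.7 °C

Q = 17100 kJ/min = 285 kJ/s
ΔT = Q/(ṁ·Cp) = 285/(2.18×1.76) = 74.281 K
T_out = 62.6 − 74.281 = -11.681 °C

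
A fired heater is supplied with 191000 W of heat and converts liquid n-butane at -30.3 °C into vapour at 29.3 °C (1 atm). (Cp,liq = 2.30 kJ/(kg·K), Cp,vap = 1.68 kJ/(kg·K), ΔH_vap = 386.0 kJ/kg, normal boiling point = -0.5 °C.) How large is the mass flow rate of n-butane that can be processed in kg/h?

Δh = 2.30×(-0.5−-30.3) + 386.0 + 1.68×(29.3−-0.5) = 504.6 kJ/kg
Q = 191000 W = 191 kJ/s = 687600 kJ/h
ṁ = Q/Δh = 687600 / 504.6 = 1362.7 kg/h

ṁ = 1360 kg/h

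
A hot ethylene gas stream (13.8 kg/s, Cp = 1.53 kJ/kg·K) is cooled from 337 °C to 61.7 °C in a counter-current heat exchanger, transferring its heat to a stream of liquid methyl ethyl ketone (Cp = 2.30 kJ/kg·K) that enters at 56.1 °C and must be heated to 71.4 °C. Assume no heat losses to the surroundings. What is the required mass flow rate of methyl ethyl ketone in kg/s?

Heat released by hot stream: Q = 13.8 × 1.53 × (337 − 61.7) = 5812.7 kJ/s
Energy balance on cold side (adiabatic exchanger): Q = ṁ_c·Cp_c·(T_c,out − T_c,in)
ṁ_c = 5812.7 / [2.30 × (71.4 − 56.1)] = 165.18 kg/s

ṁ_c = 165 kg/s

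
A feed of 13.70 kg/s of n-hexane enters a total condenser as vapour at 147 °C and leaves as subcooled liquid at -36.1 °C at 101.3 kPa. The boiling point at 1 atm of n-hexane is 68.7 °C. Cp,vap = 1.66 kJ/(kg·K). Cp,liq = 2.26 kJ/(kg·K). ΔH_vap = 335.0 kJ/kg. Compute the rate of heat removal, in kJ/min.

Q_c = 577000 kJ/min

vapour 147→68.7 °C: -129.98 kJ/kg
condensation at 68.7 °C: -335 kJ/kg
liquid 68.7→-36.1 °C: -236.85 kJ/kg
Δh = -129.98 + -335 + -236.85 = -701.83 kJ/kg
Q = ṁ·Δh = 13.70 kg/s × -701.83 kJ/kg = -9615 kJ/s
|Q| = 9615 kW = 576900 kJ/min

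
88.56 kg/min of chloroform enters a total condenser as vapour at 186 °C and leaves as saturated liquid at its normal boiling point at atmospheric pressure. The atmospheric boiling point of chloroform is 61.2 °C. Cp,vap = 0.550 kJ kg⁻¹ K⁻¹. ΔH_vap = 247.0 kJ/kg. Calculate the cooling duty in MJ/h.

Q_c = 1680 MJ/h

vapour 186→61.2 °C: -68.64 kJ/kg
condensation at 61.2 °C: -247 kJ/kg
Δh = -68.64 + -247 = -315.64 kJ/kg
Q = ṁ·Δh = 88.56 kg/min × -315.64 kJ/kg = -27953 kJ/min
|Q| = 465.88 kW = 1677.2 MJ/h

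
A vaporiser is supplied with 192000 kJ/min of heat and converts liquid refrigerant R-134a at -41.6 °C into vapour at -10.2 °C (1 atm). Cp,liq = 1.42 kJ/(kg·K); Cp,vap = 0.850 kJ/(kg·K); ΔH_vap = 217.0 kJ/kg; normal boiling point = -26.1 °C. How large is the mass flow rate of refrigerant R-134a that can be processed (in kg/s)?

Δh = 1.42×(-26.1−-41.6) + 217.0 + 0.850×(-10.2−-26.1) = 252.53 kJ/kg
Q = 192000 kJ/min = 3200 kJ/s = 3200 kJ/s
ṁ = Q/Δh = 3200 / 252.53 = 12.672 kg/s

ṁ = 12.7 kg/s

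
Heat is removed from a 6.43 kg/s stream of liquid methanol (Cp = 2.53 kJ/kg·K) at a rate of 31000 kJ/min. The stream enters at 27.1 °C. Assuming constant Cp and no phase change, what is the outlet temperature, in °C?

T_out = -4.66 °C

Q = 31000 kJ/min = 516.67 kJ/s
ΔT = Q/(ṁ·Cp) = 516.67/(6.43×2.53) = 31.76 K
T_out = 27.1 − 31.76 = -4.6599 °C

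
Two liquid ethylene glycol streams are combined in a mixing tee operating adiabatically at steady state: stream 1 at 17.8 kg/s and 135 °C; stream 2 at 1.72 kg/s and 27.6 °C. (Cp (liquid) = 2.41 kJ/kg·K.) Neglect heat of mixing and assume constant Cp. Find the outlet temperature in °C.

Adiabatic, steady state ⇒ Σ ṁᵢCp,ᵢ(T_out − Tᵢ) = 0
Σ ṁᵢCp,ᵢTᵢ = 17.8×2.41×135 + 1.72×2.41×27.6 = 5905.6
Σ ṁᵢCp,ᵢ = 17.8×2.41 + 1.72×2.41 = 47.043
T_out = 5905.6 / 47.043 = 125.54 °C

T_out = 126 °C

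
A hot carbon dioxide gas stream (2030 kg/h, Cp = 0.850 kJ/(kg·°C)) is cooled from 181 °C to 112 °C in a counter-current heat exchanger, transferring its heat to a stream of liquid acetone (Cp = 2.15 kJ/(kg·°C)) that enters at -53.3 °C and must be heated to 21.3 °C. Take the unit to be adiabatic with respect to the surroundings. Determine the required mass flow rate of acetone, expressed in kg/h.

Heat released by hot stream: Q = 2030 × 0.850 × (181 − 112) = 119060 kJ/h
Energy balance on cold side (adiabatic exchanger): Q = ṁ_c·Cp_c·(T_c,out − T_c,in)
ṁ_c = 119060 / [2.15 × (21.3 − -53.3)] = 742.31 kg/h

ṁ_c = 742 kg/h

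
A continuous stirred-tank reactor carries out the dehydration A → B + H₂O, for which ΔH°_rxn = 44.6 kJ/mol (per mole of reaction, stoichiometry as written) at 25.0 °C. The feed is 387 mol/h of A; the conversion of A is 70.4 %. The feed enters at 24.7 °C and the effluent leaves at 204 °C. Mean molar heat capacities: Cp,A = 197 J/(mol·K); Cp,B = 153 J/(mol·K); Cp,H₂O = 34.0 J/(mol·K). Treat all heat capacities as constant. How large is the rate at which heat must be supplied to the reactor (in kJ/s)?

Extent of reaction ξ = 0.704 × 387 = 272.45 mol/h
Reaction term: ξ·ΔH°_rxn = 272.45 × 44.6 = 12151 kJ/h
Sensible, feed 24.7→25 °C: 22.872 kJ/h
Outlet flows (mol/h): A 114.55, B 272.45, H₂O 272.45
Sensible, products 25→204 °C: 13159 kJ/h
Q = ΔH = 25333 kJ/h = 7.037 kW
Heat supplied = 7.037 kJ/s

Q_in = 7.04 kJ/s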